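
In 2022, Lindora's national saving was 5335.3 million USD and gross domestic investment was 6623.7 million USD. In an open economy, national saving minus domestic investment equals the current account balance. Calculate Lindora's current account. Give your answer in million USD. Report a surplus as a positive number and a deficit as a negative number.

CA = S - I = 5335.3 - 6623.7 = -1288.4

-1288.4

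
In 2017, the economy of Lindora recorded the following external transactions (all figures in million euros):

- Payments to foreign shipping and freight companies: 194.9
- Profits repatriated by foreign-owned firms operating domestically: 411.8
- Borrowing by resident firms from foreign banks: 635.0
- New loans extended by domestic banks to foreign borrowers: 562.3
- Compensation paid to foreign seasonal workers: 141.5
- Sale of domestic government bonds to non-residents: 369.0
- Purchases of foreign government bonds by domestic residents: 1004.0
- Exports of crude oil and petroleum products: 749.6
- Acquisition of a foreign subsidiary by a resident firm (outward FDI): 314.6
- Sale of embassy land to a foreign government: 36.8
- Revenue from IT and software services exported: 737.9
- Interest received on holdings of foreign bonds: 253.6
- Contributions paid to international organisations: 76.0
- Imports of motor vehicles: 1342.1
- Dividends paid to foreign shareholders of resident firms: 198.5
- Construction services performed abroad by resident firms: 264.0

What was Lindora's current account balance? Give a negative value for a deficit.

-359.7

Goods: -1342.1 + 749.6 = -592.5
Services: 737.9 + 264.0 - 194.9 = 807.0
Primary income: 253.6 - 411.8 - 141.5 - 198.5 = -498.2
Secondary income: -76.0
Current account = (-592.5) + 807.0 + (-498.2) + (-76.0) = -359.7
(Excluded from the current account — financial account: borrowing by resident firms from foreign banks 635.0, new loans extended by domestic banks to foreign borrowers 562.3, sale of domestic government bonds to non-residents 369.0, purchases of foreign government bonds by domestic residents 1004.0, acquisition of a foreign subsidiary by a resident firm (outward FDI) 314.6; capital account: sale of embassy land to a foreign government 36.8.)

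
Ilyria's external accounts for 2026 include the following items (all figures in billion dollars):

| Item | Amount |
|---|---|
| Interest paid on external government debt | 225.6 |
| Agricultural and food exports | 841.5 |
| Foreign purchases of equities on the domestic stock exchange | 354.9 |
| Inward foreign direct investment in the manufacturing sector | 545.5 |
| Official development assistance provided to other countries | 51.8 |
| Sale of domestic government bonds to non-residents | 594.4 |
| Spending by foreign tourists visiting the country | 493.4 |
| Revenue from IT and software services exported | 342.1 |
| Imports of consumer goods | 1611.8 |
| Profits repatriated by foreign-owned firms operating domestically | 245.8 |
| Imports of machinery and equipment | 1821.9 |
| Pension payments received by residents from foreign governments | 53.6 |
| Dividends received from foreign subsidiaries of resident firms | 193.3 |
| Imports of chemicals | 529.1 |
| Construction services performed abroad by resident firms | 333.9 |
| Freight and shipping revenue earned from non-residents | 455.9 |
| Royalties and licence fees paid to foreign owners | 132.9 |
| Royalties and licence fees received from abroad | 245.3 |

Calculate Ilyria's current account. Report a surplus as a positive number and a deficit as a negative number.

Goods: 841.5 - 1821.9 - 1611.8 - 529.1 = -3121.3
Services: 245.3 + 455.9 + 493.4 + 333.9 + 342.1 - 132.9 = 1737.7
Primary income: -225.6 - 245.8 + 193.3 = -278.1
Secondary income: 53.6 - 51.8 = 1.8
Current account = (-3121.3) + 1737.7 + (-278.1) + 1.8 = -1659.9
(Excluded from the current account — financial account: foreign purchases of equities on the domestic stock exchange 354.9, inward foreign direct investment in the manufacturing sector 545.5, sale of domestic government bonds to non-residents 594.4.)

-1659.9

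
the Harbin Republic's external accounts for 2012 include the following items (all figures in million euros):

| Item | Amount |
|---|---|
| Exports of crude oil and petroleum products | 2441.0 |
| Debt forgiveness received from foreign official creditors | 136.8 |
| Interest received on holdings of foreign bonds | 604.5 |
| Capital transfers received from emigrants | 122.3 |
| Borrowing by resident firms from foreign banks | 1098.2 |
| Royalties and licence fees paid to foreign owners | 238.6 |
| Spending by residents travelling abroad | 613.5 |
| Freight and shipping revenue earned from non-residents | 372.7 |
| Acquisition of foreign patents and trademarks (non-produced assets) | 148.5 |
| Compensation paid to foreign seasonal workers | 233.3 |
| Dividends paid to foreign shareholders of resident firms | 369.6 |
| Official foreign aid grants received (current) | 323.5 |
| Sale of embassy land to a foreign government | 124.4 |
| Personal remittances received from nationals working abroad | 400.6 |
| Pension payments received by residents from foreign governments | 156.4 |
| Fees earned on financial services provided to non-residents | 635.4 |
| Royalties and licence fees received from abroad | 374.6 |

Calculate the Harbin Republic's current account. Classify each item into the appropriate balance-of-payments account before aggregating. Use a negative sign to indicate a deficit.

Goods: 2441.0
Services: 635.4 - 238.6 + 372.7 + 374.6 - 613.5 = 530.6
Primary income: 604.5 - 233.3 - 369.6 = 1.6
Secondary income: 400.6 + 323.5 + 156.4 = 880.5
Current account = 2441.0 + 530.6 + 1.6 + 880.5 = 3853.7
(Excluded from the current account — capital account: debt forgiveness received from foreign official creditors 136.8, capital transfers received from emigrants 122.3, acquisition of foreign patents and trademarks (non-produced assets) 148.5, sale of embassy land to a foreign government 124.4; financial account: borrowing by resident firms from foreign banks 1098.2.)

3853.7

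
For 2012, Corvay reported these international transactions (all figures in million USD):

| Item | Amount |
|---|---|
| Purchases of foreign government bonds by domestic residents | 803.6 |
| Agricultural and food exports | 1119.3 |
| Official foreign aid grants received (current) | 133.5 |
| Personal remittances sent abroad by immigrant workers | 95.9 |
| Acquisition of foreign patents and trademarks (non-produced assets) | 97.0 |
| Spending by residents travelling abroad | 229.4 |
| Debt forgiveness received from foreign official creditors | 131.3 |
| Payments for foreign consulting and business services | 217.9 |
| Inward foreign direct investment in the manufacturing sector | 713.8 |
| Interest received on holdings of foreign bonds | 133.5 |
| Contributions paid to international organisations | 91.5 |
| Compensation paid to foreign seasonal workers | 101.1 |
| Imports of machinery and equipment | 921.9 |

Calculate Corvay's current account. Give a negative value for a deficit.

-271.4

Goods: -921.9 + 1119.3 = 197.4
Services: -217.9 - 229.4 = -447.3
Primary income: -101.1 + 133.5 = 32.4
Secondary income: -95.9 - 91.5 + 133.5 = -53.9
Current account = 197.4 + (-447.3) + 32.4 + (-53.9) = -271.4
(Excluded from the current account — financial account: purchases of foreign government bonds by domestic residents 803.6, inward foreign direct investment in the manufacturing sector 713.8; capital account: acquisition of foreign patents and trademarks (non-produced assets) 97.0, debt forgiveness received from foreign official creditors 131.3.)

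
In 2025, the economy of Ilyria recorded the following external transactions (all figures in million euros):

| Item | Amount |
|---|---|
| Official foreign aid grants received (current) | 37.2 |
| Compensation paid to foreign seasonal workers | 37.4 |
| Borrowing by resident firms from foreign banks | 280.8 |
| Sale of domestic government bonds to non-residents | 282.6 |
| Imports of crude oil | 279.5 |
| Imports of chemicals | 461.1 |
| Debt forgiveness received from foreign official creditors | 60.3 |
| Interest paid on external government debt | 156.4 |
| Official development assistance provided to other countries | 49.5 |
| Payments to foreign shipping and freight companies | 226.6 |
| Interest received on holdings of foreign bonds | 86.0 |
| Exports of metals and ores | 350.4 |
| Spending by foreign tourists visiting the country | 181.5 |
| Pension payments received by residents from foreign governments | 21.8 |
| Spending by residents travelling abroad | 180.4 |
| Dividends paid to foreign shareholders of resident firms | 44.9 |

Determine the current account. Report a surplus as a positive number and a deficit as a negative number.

Goods: -279.5 + 350.4 - 461.1 = -390.2
Services: 181.5 - 226.6 - 180.4 = -225.5
Primary income: 86.0 - 156.4 - 37.4 - 44.9 = -152.7
Secondary income: -49.5 + 37.2 + 21.8 = 9.5
Current account = (-390.2) + (-225.5) + (-152.7) + 9.5 = -758.9
(Excluded from the current account — financial account: borrowing by resident firms from foreign banks 280.8, sale of domestic government bonds to non-residents 282.6; capital account: debt forgiveness received from foreign official creditors 60.3.)

-758.9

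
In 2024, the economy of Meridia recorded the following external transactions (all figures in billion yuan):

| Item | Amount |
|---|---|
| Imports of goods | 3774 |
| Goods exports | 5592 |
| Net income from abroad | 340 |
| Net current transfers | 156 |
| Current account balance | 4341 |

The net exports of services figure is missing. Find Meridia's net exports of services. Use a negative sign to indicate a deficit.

2027

Current account = goods balance + services balance + net primary income + net secondary income
Sum of the known components = 2314
Net exports of services = CA - (known components) = 4341 - 2314 = 2027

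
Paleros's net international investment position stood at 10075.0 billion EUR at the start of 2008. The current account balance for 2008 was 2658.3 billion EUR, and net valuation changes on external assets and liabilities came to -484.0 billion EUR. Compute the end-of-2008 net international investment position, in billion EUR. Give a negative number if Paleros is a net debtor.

Change in NIIP = current account + net valuation change = 2658.3 + (-484.0) = 2174.3
End-of-year NIIP = 10075.0 + 2174.3 = 12249.3

12249.3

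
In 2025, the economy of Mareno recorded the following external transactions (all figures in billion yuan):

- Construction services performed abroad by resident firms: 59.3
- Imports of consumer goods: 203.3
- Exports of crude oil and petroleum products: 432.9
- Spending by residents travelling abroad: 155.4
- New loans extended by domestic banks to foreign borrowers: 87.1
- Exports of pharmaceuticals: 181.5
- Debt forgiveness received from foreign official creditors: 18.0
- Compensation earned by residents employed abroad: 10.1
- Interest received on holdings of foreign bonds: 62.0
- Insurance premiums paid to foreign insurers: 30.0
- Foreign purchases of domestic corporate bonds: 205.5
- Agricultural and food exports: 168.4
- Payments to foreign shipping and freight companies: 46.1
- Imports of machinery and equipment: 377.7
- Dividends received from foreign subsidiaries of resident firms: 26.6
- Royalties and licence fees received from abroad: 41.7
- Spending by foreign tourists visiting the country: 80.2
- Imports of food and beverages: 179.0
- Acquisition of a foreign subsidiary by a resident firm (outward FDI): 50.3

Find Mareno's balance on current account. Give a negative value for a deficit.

Goods: -203.3 - 179.0 + 181.5 + 432.9 - 377.7 + 168.4 = 22.8
Services: -30.0 + 80.2 + 59.3 - 46.1 + 41.7 - 155.4 = -50.3
Primary income: 62.0 + 26.6 + 10.1 = 98.7
Current account = 22.8 + (-50.3) + 98.7 = 71.2
(Excluded from the current account — financial account: new loans extended by domestic banks to foreign borrowers 87.1, foreign purchases of domestic corporate bonds 205.5, acquisition of a foreign subsidiary by a resident firm (outward FDI) 50.3; capital account: debt forgiveness received from foreign official creditors 18.0.)

71.2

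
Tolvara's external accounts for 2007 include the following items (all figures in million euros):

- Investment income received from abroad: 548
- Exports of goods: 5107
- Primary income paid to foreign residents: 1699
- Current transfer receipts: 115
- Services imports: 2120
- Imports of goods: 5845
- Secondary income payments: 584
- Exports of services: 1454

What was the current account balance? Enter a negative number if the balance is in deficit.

-3024

Goods balance = 5107 - 5845 = -738
Services balance = 1454 - 2120 = -666
Trade balance (goods + services) = -738 + (-666) = -1404
Net primary income = 548 - 1699 = -1151
Net secondary income = 115 - 584 = -469
Current account = -1404 + (-1151) + (-469) = -3024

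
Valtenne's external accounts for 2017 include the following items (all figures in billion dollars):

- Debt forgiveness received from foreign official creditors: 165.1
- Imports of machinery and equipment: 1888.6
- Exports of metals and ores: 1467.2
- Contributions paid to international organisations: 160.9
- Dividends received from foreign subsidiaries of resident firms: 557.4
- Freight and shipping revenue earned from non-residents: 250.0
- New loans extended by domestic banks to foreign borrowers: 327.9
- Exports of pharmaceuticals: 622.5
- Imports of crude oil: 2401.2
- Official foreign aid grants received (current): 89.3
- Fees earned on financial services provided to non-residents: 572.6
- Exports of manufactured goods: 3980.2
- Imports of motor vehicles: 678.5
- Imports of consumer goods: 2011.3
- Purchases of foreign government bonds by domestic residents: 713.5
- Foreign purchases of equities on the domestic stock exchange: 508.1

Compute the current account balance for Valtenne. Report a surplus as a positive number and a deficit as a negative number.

398.7

Goods: -1888.6 + 622.5 - 2011.3 + 1467.2 - 678.5 - 2401.2 + 3980.2 = -909.7
Services: 572.6 + 250.0 = 822.6
Primary income: 557.4
Secondary income: -160.9 + 89.3 = -71.6
Current account = (-909.7) + 822.6 + 557.4 + (-71.6) = 398.7
(Excluded from the current account — capital account: debt forgiveness received from foreign official creditors 165.1; financial account: new loans extended by domestic banks to foreign borrowers 327.9, purchases of foreign government bonds by domestic residents 713.5, foreign purchases of equities on the domestic stock exchange 508.1.)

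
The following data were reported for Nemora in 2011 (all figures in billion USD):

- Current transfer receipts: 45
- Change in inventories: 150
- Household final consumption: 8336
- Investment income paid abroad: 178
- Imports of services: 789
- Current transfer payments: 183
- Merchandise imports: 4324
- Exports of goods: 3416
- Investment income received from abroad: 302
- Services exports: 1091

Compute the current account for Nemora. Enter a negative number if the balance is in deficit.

-620

Goods balance = 3416 - 4324 = -908
Services balance = 1091 - 789 = 302
Trade balance (goods + services) = -908 + 302 = -606
Net primary income = 302 - 178 = 124
Net secondary income = 45 - 183 = -138
Current account = -606 + 124 + (-138) = -620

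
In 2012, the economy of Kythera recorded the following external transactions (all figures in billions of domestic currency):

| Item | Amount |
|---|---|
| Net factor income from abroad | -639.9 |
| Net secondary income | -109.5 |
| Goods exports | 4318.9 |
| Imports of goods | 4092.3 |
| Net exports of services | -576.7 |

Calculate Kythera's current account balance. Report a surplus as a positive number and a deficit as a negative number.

Goods balance = 4318.9 - 4092.3 = 226.6
Services balance = -576.7
Trade balance (goods + services) = 226.6 + (-576.7) = -350.1
Net primary income = -639.9
Net secondary income = -109.5
Current account = -350.1 + (-639.9) + (-109.5) = -1099.5

-1099.5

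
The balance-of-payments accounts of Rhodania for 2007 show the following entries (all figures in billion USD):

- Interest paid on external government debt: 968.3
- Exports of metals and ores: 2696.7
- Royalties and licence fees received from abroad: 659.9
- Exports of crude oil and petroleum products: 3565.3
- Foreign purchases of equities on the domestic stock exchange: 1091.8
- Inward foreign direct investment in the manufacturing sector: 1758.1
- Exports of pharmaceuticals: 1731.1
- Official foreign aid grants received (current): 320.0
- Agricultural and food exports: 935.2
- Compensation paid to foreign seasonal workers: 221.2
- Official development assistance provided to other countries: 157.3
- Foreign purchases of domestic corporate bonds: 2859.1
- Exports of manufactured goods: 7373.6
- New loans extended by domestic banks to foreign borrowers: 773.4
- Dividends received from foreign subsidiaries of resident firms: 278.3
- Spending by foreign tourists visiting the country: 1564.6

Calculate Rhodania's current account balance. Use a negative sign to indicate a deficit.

Goods: 2696.7 + 1731.1 + 3565.3 + 7373.6 + 935.2 = 16301.9
Services: 1564.6 + 659.9 = 2224.5
Primary income: -221.2 - 968.3 + 278.3 = -911.2
Secondary income: 320.0 - 157.3 = 162.7
Current account = 16301.9 + 2224.5 + (-911.2) + 162.7 = 17777.9
(Excluded from the current account — financial account: foreign purchases of equities on the domestic stock exchange 1091.8, inward foreign direct investment in the manufacturing sector 1758.1, foreign purchases of domestic corporate bonds 2859.1, new loans extended by domestic banks to foreign borrowers 773.4.)

17777.9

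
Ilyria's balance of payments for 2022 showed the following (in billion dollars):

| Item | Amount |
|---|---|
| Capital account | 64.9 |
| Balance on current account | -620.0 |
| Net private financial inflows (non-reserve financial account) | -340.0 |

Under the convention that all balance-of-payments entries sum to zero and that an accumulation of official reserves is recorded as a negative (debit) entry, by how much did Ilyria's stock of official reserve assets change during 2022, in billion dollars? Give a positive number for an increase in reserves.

-895.1

Official reserve transactions balance = -((-620.0) + 64.9 + (-340.0)) = 895.1
An accumulation of reserves is recorded as a debit (negative entry), so the change in the stock of reserves is the negative of that balance.
Change in official reserves = -(895.1) = -895.1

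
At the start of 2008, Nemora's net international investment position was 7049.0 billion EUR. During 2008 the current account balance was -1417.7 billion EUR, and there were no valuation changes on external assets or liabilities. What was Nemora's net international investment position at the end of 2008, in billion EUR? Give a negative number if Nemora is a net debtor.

With no valuation effects, change in NIIP = current account = -1417.7
End-of-year NIIP = 7049.0 + (-1417.7) = 5631.3

5631.3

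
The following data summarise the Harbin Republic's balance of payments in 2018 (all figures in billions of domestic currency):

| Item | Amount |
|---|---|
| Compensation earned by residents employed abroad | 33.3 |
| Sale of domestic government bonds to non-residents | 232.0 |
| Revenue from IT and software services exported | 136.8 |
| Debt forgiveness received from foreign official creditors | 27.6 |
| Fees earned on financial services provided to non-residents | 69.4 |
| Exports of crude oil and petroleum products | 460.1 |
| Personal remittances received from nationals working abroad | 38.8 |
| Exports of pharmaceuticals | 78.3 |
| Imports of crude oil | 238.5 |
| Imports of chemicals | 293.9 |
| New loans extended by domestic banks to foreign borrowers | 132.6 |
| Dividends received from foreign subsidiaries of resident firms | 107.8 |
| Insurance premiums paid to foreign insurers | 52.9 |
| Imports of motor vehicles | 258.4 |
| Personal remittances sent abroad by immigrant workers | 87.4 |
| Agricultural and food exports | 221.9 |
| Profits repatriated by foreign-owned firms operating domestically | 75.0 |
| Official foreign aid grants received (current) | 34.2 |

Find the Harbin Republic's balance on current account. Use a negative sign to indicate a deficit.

Goods: 460.1 + 78.3 - 258.4 - 293.9 - 238.5 + 221.9 = -30.5
Services: 69.4 + 136.8 - 52.9 = 153.3
Primary income: 33.3 + 107.8 - 75.0 = 66.1
Secondary income: 34.2 + 38.8 - 87.4 = -14.4
Current account = (-30.5) + 153.3 + 66.1 + (-14.4) = 174.5
(Excluded from the current account — financial account: sale of domestic government bonds to non-residents 232.0, new loans extended by domestic banks to foreign borrowers 132.6; capital account: debt forgiveness received from foreign official creditors 27.6.)

174.5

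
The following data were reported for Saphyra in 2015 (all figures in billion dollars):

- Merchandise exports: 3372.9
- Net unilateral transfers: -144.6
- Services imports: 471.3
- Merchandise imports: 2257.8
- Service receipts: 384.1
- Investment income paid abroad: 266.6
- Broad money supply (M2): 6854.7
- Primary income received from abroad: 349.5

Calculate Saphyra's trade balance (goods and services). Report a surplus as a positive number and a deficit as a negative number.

Goods balance = 3372.9 - 2257.8 = 1115.1
Services balance = 384.1 - 471.3 = -87.2
Trade balance (goods + services) = 1115.1 + (-87.2) = 1027.9

1027.9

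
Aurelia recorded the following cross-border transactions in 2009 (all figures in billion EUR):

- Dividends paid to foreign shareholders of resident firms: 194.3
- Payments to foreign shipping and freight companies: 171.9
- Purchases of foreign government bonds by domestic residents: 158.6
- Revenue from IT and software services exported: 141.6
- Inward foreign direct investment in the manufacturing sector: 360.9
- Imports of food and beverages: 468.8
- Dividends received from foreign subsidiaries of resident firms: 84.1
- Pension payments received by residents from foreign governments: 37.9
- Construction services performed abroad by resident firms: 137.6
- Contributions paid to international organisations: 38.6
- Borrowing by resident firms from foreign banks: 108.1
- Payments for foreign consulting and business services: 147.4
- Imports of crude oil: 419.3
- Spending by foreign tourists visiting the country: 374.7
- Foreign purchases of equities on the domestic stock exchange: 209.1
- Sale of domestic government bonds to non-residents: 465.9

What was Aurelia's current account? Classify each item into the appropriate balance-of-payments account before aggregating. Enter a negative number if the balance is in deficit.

-664.4

Goods: -419.3 - 468.8 = -888.1
Services: 141.6 + 137.6 - 147.4 + 374.7 - 171.9 = 334.6
Primary income: 84.1 - 194.3 = -110.2
Secondary income: -38.6 + 37.9 = -0.7
Current account = (-888.1) + 334.6 + (-110.2) + (-0.7) = -664.4
(Excluded from the current account — financial account: purchases of foreign government bonds by domestic residents 158.6, inward foreign direct investment in the manufacturing sector 360.9, borrowing by resident firms from foreign banks 108.1, foreign purchases of equities on the domestic stock exchange 209.1, sale of domestic government bonds to non-residents 465.9.)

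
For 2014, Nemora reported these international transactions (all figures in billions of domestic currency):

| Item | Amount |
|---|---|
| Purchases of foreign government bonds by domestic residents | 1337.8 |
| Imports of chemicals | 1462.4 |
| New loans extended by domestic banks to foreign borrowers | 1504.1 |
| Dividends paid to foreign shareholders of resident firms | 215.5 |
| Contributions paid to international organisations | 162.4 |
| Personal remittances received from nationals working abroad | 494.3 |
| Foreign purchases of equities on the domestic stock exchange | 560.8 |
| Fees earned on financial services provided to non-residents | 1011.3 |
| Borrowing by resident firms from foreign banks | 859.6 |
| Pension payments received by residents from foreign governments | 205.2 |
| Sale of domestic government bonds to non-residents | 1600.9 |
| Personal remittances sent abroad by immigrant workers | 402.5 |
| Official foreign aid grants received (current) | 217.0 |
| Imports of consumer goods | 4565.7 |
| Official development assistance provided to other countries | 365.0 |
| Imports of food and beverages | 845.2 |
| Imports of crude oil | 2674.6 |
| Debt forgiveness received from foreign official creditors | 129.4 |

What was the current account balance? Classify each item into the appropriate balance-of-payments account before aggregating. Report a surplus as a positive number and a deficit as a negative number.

Goods: -4565.7 - 2674.6 - 845.2 - 1462.4 = -9547.9
Services: 1011.3
Primary income: -215.5
Secondary income: 217.0 - 162.4 + 205.2 + 494.3 - 365.0 - 402.5 = -13.4
Current account = (-9547.9) + 1011.3 + (-215.5) + (-13.4) = -8765.5
(Excluded from the current account — financial account: purchases of foreign government bonds by domestic residents 1337.8, new loans extended by domestic banks to foreign borrowers 1504.1, foreign purchases of equities on the domestic stock exchange 560.8, borrowing by resident firms from foreign banks 859.6, sale of domestic government bonds to non-residents 1600.9; capital account: debt forgiveness received from foreign official creditors 129.4.)

-8765.5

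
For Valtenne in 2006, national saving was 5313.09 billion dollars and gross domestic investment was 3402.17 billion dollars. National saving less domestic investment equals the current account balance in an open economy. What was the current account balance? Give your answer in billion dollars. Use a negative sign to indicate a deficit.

CA = S - I = 5313.09 - 3402.17 = 1910.92

1910.92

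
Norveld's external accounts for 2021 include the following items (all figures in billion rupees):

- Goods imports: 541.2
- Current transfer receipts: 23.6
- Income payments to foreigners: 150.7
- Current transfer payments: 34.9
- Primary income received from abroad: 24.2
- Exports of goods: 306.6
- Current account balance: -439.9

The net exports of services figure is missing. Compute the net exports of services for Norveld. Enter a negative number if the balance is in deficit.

-67.5

Current account = goods balance + services balance + net primary income + net secondary income
Sum of the known components = -372.4
Net exports of services = CA - (known components) = -439.9 - (-372.4) = -67.5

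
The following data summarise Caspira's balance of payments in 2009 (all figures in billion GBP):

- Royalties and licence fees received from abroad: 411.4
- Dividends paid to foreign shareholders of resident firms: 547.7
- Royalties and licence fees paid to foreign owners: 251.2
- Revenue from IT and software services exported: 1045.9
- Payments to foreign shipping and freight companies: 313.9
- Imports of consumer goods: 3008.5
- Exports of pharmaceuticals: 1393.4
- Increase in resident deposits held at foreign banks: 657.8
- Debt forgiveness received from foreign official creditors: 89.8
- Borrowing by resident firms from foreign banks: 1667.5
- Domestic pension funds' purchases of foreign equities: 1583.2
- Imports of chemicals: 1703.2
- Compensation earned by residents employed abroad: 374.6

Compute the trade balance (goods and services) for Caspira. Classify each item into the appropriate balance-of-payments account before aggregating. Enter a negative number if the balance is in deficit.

Goods: 1393.4 - 3008.5 - 1703.2 = -3318.3
Services: -313.9 - 251.2 + 411.4 + 1045.9 = 892.2
Trade balance = -3318.3 + 892.2 = -2426.1
(Excluded from the trade balance — primary income: dividends paid to foreign shareholders of resident firms 547.7, compensation earned by residents employed abroad 374.6; financial account: increase in resident deposits held at foreign banks 657.8, borrowing by resident firms from foreign banks 1667.5, domestic pension funds' purchases of foreign equities 1583.2; capital account: debt forgiveness received from foreign official creditors 89.8.)

-2426.1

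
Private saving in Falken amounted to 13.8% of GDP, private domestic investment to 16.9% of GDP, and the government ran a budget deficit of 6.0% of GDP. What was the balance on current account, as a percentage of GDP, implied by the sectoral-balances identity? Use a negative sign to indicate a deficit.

-9.1

By the sectoral-balances identity, CA = (S_private - I) + (T - G).
Private balance = 13.8 - 16.9 = -3.1
Government balance (T - G) = -6.0
CA = -3.1 + (-6.0) = -9.1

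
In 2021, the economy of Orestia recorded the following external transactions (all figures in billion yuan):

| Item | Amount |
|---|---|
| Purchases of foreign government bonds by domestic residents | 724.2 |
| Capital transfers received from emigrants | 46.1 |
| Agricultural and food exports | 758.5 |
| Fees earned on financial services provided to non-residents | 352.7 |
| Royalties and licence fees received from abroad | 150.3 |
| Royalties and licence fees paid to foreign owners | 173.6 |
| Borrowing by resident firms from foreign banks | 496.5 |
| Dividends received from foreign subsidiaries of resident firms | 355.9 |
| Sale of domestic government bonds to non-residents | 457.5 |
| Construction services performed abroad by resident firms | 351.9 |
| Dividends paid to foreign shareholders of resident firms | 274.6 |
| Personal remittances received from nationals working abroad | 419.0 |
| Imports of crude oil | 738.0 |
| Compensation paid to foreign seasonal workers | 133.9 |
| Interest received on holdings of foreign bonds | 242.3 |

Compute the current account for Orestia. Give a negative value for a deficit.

Goods: -738.0 + 758.5 = 20.5
Services: 150.3 + 351.9 - 173.6 + 352.7 = 681.3
Primary income: -133.9 + 242.3 + 355.9 - 274.6 = 189.7
Secondary income: 419.0
Current account = 20.5 + 681.3 + 189.7 + 419.0 = 1310.5
(Excluded from the current account — financial account: purchases of foreign government bonds by domestic residents 724.2, borrowing by resident firms from foreign banks 496.5, sale of domestic government bonds to non-residents 457.5; capital account: capital transfers received from emigrants 46.1.)

1310.5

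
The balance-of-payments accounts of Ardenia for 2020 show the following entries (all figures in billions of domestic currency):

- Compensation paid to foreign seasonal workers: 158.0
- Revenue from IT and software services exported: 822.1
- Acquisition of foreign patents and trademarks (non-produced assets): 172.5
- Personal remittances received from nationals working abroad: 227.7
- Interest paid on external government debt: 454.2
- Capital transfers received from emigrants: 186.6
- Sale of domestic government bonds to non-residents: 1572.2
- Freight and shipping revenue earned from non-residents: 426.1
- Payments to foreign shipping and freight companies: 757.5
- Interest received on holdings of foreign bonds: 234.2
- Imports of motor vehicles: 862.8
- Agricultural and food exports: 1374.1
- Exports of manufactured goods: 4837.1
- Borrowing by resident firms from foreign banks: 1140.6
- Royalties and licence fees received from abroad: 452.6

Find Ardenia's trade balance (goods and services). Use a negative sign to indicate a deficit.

6291.7

Goods: -862.8 + 1374.1 + 4837.1 = 5348.4
Services: 822.1 - 757.5 + 426.1 + 452.6 = 943.3
Trade balance = 5348.4 + 943.3 = 6291.7
(Excluded from the trade balance — primary income: compensation paid to foreign seasonal workers 158.0, interest paid on external government debt 454.2, interest received on holdings of foreign bonds 234.2; capital account: acquisition of foreign patents and trademarks (non-produced assets) 172.5, capital transfers received from emigrants 186.6; secondary income: personal remittances received from nationals working abroad 227.7; financial account: sale of domestic government bonds to non-residents 1572.2, borrowing by resident firms from foreign banks 1140.6.)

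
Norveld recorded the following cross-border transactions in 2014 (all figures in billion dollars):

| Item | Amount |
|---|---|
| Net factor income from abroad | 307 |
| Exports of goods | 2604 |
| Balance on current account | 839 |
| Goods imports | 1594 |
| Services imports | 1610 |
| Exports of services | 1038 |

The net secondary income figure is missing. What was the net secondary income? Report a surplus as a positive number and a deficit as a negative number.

94

Current account = goods balance + services balance + net primary income + net secondary income
Sum of the known components = 745
Net secondary income = CA - (known components) = 839 - 745 = 94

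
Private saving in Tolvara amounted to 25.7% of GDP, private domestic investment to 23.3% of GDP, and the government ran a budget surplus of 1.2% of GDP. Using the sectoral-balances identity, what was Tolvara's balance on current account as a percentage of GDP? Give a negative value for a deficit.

By the sectoral-balances identity, CA = (S_private - I) + (T - G).
Private balance = 25.7 - 23.3 = 2.4
Government balance (T - G) = 1.2
CA = 2.4 + 1.2 = 3.6

3.6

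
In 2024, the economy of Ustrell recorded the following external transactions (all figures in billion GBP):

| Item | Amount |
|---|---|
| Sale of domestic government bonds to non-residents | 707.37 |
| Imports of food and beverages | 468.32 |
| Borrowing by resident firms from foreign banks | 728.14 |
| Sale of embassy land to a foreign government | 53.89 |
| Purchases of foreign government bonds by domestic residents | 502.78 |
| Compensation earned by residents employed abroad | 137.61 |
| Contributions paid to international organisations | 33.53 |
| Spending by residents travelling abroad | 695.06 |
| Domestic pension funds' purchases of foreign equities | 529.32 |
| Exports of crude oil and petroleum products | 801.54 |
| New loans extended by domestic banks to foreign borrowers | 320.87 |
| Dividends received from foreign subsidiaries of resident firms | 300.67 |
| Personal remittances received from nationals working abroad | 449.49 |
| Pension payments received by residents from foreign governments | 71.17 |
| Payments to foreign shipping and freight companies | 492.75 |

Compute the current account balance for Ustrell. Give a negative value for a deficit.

70.82

Goods: 801.54 - 468.32 = 333.22
Services: -695.06 - 492.75 = -1187.81
Primary income: 137.61 + 300.67 = 438.28
Secondary income: -33.53 + 71.17 + 449.49 = 487.13
Current account = 333.22 + (-1187.81) + 438.28 + 487.13 = 70.82
(Excluded from the current account — financial account: sale of domestic government bonds to non-residents 707.37, borrowing by resident firms from foreign banks 728.14, purchases of foreign government bonds by domestic residents 502.78, domestic pension funds' purchases of foreign equities 529.32, new loans extended by domestic banks to foreign borrowers 320.87; capital account: sale of embassy land to a foreign government 53.89.)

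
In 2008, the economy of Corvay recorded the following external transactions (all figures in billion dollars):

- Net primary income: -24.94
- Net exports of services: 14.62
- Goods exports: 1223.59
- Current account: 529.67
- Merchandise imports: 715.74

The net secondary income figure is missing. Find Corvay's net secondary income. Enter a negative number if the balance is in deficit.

32.14

Current account = goods balance + services balance + net primary income + net secondary income
Sum of the known components = 497.53
Net secondary income = CA - (known components) = 529.67 - 497.53 = 32.14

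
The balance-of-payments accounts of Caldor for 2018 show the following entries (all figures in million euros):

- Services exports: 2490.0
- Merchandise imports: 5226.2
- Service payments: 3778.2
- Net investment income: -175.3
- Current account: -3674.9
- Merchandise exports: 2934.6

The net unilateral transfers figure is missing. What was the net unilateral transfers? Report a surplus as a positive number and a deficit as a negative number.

80.2

Current account = goods balance + services balance + net primary income + net secondary income
Sum of the known components = -3755.1
Net unilateral transfers = CA - (known components) = -3674.9 - (-3755.1) = 80.2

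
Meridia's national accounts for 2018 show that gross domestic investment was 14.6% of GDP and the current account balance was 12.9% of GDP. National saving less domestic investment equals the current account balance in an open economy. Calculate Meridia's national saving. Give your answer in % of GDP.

S = I + CA = 14.6 + 12.9 = 27.5

27.5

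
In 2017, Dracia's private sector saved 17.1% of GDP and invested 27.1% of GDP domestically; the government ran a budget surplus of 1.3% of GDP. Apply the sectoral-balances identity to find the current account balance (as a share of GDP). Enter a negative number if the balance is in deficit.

-8.7

By the sectoral-balances identity, CA = (S_private - I) + (T - G).
Private balance = 17.1 - 27.1 = -10.0
Government balance (T - G) = 1.3
CA = -10.0 + 1.3 = -8.7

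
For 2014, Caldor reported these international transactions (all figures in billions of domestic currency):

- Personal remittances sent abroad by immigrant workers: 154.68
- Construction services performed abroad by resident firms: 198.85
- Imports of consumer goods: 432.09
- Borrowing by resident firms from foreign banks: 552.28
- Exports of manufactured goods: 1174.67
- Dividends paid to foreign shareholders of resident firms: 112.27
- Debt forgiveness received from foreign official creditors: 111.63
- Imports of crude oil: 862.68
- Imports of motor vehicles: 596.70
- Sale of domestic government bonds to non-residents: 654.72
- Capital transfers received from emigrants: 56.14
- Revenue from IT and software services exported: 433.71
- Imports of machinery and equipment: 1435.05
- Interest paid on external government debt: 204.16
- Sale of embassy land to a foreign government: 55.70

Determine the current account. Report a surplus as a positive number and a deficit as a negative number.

-1990.40

Goods: -1435.05 + 1174.67 - 862.68 - 596.70 - 432.09 = -2151.85
Services: 198.85 + 433.71 = 632.56
Primary income: -204.16 - 112.27 = -316.43
Secondary income: -154.68
Current account = (-2151.85) + 632.56 + (-316.43) + (-154.68) = -1990.40
(Excluded from the current account — financial account: borrowing by resident firms from foreign banks 552.28, sale of domestic government bonds to non-residents 654.72; capital account: debt forgiveness received from foreign official creditors 111.63, capital transfers received from emigrants 56.14, sale of embassy land to a foreign government 55.70.)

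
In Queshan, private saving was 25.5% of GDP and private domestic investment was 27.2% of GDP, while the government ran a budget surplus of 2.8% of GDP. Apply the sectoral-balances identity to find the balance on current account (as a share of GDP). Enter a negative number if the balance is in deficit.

1.1

By the sectoral-balances identity, CA = (S_private - I) + (T - G).
Private balance = 25.5 - 27.2 = -1.7
Government balance (T - G) = 2.8
CA = -1.7 + 2.8 = 1.1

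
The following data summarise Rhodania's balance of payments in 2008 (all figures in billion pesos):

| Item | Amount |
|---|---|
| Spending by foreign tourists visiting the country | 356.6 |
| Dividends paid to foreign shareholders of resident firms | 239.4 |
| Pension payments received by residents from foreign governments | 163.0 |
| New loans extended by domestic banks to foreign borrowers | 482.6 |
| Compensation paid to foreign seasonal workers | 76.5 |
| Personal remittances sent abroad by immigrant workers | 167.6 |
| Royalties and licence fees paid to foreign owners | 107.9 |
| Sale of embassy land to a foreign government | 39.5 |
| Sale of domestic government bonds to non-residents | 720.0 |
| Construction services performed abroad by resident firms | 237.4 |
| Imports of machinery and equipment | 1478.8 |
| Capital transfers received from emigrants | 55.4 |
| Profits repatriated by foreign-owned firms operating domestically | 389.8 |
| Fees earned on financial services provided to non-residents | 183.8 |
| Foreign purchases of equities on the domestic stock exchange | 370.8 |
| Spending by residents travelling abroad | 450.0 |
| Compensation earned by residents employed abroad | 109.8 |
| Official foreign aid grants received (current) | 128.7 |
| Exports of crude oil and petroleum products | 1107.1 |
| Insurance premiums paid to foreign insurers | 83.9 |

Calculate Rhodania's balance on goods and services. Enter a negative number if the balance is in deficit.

Goods: 1107.1 - 1478.8 = -371.7
Services: -83.9 + 237.4 + 356.6 - 450.0 - 107.9 + 183.8 = 136.0
Trade balance = -371.7 + 136.0 = -235.7
(Excluded from the trade balance — primary income: dividends paid to foreign shareholders of resident firms 239.4, compensation paid to foreign seasonal workers 76.5, profits repatriated by foreign-owned firms operating domestically 389.8, compensation earned by residents employed abroad 109.8; secondary income: pension payments received by residents from foreign governments 163.0, personal remittances sent abroad by immigrant workers 167.6, official foreign aid grants received (current) 128.7; financial account: new loans extended by domestic banks to foreign borrowers 482.6, sale of domestic government bonds to non-residents 720.0, foreign purchases of equities on the domestic stock exchange 370.8; capital account: sale of embassy land to a foreign government 39.5, capital transfers received from emigrants 55.4.)

-235.7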